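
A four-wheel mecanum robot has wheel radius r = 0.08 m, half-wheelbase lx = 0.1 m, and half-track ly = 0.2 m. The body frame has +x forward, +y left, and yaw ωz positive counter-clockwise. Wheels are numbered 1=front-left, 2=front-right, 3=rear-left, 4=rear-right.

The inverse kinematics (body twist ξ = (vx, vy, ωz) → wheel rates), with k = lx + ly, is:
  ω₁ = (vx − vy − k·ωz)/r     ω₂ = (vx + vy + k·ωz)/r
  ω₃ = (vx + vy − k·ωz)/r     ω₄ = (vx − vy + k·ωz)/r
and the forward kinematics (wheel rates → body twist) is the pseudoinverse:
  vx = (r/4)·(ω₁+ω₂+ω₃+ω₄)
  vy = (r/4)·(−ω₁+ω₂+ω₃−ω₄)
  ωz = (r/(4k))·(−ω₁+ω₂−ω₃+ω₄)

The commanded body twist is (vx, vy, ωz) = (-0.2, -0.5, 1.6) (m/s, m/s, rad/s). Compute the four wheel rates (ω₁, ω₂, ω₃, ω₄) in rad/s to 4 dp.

(-2.2500, -2.7500, -14.7500, 9.7500)

k = lx + ly = 0.1 + 0.2 = 0.3000;  k·ωz = 0.3000·1.6 = 0.4800
ω₁ (FL) = (vx − vy − k·ωz)/r = -0.1800/0.08 = -2.2500
ω₂ (FR) = (vx + vy + k·ωz)/r = -0.2200/0.08 = -2.7500
ω₃ (RL) = (vx + vy − k·ωz)/r = -1.1800/0.08 = -14.7500
ω₄ (RR) = (vx − vy + k·ωz)/r = 0.7800/0.08 = 9.7500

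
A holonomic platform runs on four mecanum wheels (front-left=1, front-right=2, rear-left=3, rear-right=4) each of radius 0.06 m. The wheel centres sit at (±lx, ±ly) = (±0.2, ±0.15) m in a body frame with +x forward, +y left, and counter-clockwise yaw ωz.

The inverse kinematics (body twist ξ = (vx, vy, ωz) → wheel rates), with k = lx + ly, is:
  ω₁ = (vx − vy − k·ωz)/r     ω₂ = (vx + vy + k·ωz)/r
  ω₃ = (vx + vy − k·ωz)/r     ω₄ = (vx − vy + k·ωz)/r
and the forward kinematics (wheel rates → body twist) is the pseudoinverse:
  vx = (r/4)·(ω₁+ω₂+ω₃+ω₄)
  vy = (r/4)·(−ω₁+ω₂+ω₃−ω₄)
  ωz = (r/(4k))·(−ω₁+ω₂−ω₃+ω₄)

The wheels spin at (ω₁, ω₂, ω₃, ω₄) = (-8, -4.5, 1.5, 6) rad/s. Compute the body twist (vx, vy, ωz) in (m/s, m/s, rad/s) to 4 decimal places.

(-0.0750, -0.0150, 0.3429)

k = lx + ly = 0.2 + 0.15 = 0.3500
ω₁+ω₂+ω₃+ω₄ = -5.0000  →  vx = (0.06/4)·-5.0000 = -0.0750
−ω₁+ω₂+ω₃−ω₄ = -1.0000  →  vy = (0.06/4)·-1.0000 = -0.0150
−ω₁+ω₂−ω₃+ω₄ = 8.0000  →  ωz = (0.06/1.4000)·8.0000 = 0.3429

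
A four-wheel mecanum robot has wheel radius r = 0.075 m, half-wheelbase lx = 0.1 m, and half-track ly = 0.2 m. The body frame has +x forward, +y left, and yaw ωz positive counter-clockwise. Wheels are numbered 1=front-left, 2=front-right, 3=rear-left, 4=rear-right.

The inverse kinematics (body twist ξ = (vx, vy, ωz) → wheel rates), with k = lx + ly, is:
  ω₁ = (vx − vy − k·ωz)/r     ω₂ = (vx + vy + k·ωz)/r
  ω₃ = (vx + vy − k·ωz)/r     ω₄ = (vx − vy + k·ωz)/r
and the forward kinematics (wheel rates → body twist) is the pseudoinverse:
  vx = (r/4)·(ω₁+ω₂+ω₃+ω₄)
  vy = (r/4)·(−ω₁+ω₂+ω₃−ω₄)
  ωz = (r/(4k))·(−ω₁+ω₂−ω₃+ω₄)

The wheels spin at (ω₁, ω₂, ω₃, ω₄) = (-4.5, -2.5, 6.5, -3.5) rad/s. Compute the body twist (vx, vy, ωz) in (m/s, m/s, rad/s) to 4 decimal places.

k = lx + ly = 0.1 + 0.2 = 0.3000
ω₁+ω₂+ω₃+ω₄ = -4.0000  →  vx = (0.075/4)·-4.0000 = -0.0750
−ω₁+ω₂+ω₃−ω₄ = 12.0000  →  vy = (0.075/4)·12.0000 = 0.2250
−ω₁+ω₂−ω₃+ω₄ = -8.0000  →  ωz = (0.075/1.2000)·-8.0000 = -0.5000

(-0.0750, 0.2250, -0.5000)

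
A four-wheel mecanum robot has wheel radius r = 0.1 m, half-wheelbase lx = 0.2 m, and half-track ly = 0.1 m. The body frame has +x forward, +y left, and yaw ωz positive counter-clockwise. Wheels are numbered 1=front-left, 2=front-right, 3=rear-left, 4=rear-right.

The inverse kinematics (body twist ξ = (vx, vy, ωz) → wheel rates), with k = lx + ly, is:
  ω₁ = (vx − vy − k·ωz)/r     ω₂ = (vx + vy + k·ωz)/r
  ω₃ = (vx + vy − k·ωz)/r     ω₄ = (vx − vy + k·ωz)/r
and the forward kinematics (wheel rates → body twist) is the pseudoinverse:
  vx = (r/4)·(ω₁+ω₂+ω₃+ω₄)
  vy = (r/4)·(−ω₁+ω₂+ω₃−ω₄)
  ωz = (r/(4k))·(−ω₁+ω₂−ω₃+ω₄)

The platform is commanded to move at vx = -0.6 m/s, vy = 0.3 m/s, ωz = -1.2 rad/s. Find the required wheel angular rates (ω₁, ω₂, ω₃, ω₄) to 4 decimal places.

(-5.4000, -6.6000, 0.6000, -12.6000)

k = lx + ly = 0.2 + 0.1 = 0.3000;  k·ωz = 0.3000·-1.2 = -0.3600
ω₁ (FL) = (vx − vy − k·ωz)/r = -0.5400/0.1 = -5.4000
ω₂ (FR) = (vx + vy + k·ωz)/r = -0.6600/0.1 = -6.6000
ω₃ (RL) = (vx + vy − k·ωz)/r = 0.0600/0.1 = 0.6000
ω₄ (RR) = (vx − vy + k·ωz)/r = -1.2600/0.1 = -12.6000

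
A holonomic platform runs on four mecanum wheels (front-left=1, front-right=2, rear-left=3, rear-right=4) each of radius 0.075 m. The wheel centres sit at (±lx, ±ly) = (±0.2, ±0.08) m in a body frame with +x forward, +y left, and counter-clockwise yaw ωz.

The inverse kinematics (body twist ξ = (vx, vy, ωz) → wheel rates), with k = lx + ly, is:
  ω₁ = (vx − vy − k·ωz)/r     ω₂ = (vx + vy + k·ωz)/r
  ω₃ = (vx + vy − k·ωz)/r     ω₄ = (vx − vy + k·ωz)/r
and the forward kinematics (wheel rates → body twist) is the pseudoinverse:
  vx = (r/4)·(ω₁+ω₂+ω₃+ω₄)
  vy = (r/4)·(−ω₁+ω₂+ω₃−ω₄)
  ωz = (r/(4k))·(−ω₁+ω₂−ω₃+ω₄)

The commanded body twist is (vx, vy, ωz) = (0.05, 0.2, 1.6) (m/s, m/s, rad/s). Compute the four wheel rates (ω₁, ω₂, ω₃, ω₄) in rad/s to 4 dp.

k = lx + ly = 0.2 + 0.08 = 0.2800;  k·ωz = 0.2800·1.6 = 0.4480
ω₁ (FL) = (vx − vy − k·ωz)/r = -0.5980/0.075 = -7.9733
ω₂ (FR) = (vx + vy + k·ωz)/r = 0.6980/0.075 = 9.3067
ω₃ (RL) = (vx + vy − k·ωz)/r = -0.1980/0.075 = -2.6400
ω₄ (RR) = (vx − vy + k·ωz)/r = 0.2980/0.075 = 3.9733

(-7.9733, 9.3067, -2.6400, 3.9733)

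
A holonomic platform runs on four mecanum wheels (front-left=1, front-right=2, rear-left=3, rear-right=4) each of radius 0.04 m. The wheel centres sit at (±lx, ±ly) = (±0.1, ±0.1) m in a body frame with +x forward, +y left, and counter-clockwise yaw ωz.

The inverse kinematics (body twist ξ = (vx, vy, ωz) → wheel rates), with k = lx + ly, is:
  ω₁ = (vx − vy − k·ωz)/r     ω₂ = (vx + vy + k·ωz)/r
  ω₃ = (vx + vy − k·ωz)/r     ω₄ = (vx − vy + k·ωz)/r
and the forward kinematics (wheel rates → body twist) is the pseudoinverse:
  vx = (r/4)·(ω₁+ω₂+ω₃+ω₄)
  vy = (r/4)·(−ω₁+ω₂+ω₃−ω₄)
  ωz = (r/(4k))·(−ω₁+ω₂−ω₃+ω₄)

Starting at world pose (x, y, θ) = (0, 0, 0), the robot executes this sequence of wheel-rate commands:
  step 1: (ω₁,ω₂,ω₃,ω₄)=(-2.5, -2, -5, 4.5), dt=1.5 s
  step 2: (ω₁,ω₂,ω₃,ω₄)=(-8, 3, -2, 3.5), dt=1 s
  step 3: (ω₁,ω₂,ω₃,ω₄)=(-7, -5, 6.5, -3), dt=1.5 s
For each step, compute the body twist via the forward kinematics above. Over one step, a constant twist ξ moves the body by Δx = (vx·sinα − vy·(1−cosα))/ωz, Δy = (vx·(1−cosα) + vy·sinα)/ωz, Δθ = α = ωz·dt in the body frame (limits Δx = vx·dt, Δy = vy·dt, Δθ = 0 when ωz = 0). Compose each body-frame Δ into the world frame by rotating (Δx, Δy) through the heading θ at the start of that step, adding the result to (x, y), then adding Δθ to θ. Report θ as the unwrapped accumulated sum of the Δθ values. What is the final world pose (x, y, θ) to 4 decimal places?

step 1: ξ=(vx,vy,ωz)=(-0.0500, -0.0900, 0.5000), dt=1.5 → body Δ=(-0.0199, -0.1495, 0.7500) → world pose (-0.0199, -0.1495, 0.7500)
step 2: ξ=(vx,vy,ωz)=(-0.0350, 0.0550, 0.8250), dt=1.0 → body Δ=(-0.0526, 0.0353, 0.8250) → world pose (-0.0824, -0.1595, 1.5750)
step 3: ξ=(vx,vy,ωz)=(-0.0850, 0.1150, -0.3750), dt=1.5 → body Δ=(-0.0736, 0.1985, -0.5625) → world pose (-0.2806, -0.2340, 1.0125)

(-0.2806, -0.2340, 1.0125)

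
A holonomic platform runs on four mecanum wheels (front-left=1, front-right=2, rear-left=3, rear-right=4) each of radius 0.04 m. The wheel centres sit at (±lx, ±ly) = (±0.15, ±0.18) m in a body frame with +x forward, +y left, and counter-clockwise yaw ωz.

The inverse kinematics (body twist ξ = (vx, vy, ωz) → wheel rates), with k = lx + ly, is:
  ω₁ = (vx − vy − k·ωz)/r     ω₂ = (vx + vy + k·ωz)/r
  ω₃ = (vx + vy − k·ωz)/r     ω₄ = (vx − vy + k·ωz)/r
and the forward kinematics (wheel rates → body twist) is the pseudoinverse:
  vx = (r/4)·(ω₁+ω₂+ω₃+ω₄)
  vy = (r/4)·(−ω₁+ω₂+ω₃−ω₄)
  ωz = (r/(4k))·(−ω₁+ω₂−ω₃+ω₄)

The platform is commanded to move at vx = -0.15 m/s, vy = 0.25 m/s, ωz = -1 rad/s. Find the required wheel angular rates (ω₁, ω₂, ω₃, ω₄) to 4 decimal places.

k = lx + ly = 0.15 + 0.18 = 0.3300;  k·ωz = 0.3300·-1 = -0.3300
ω₁ (FL) = (vx − vy − k·ωz)/r = -0.0700/0.04 = -1.7500
ω₂ (FR) = (vx + vy + k·ωz)/r = -0.2300/0.04 = -5.7500
ω₃ (RL) = (vx + vy − k·ωz)/r = 0.4300/0.04 = 10.7500
ω₄ (RR) = (vx − vy + k·ωz)/r = -0.7300/0.04 = -18.2500

(-1.7500, -5.7500, 10.7500, -18.2500)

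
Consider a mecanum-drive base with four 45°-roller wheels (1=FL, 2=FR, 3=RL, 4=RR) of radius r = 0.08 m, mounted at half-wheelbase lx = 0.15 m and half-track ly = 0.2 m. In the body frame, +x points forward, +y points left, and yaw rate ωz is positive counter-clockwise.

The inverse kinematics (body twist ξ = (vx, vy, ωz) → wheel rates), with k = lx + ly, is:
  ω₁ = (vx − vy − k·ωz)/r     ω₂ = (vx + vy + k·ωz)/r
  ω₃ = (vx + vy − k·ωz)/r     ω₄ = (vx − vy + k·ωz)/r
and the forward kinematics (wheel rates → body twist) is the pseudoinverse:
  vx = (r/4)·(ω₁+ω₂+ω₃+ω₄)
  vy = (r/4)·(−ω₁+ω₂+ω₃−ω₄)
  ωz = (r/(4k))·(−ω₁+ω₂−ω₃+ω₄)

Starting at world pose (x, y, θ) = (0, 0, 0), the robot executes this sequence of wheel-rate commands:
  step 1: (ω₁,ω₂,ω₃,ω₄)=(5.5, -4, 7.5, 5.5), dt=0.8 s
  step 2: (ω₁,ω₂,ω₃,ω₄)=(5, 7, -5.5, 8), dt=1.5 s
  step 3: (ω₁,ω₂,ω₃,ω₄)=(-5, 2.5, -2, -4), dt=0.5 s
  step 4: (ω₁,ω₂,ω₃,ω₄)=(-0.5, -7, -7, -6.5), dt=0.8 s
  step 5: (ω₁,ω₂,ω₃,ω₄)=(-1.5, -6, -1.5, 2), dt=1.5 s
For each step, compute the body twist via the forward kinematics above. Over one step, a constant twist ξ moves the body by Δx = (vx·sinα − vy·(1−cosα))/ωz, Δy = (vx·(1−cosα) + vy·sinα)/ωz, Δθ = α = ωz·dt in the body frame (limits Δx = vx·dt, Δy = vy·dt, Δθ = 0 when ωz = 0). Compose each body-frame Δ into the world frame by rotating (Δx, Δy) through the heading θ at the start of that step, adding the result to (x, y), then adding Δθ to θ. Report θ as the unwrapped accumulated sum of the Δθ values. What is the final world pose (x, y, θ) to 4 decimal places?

(0.3373, -1.0800, 0.6000)

step 1: ξ=(vx,vy,ωz)=(0.2900, -0.1500, -0.6571), dt=0.8 → body Δ=(0.1906, -0.1741, -0.5257) → world pose (0.1906, -0.1741, -0.5257)
step 2: ξ=(vx,vy,ωz)=(0.2900, -0.2300, 0.8857), dt=1.5 → body Δ=(0.5153, -0.0032, 1.3286) → world pose (0.6347, -0.4355, 0.8029)
step 3: ξ=(vx,vy,ωz)=(-0.1700, 0.1900, 0.3143), dt=0.5 → body Δ=(-0.0921, 0.0879, 0.1571) → world pose (0.5075, -0.4406, 0.9600)
step 4: ξ=(vx,vy,ωz)=(-0.4200, -0.1400, -0.3429), dt=0.8 → body Δ=(-0.3471, -0.0648, -0.2743) → world pose (0.3615, -0.7621, 0.6857)
step 5: ξ=(vx,vy,ωz)=(-0.1400, -0.1600, -0.0571), dt=1.5 → body Δ=(-0.2200, -0.2307, -0.0857) → world pose (0.3373, -1.0800, 0.6000)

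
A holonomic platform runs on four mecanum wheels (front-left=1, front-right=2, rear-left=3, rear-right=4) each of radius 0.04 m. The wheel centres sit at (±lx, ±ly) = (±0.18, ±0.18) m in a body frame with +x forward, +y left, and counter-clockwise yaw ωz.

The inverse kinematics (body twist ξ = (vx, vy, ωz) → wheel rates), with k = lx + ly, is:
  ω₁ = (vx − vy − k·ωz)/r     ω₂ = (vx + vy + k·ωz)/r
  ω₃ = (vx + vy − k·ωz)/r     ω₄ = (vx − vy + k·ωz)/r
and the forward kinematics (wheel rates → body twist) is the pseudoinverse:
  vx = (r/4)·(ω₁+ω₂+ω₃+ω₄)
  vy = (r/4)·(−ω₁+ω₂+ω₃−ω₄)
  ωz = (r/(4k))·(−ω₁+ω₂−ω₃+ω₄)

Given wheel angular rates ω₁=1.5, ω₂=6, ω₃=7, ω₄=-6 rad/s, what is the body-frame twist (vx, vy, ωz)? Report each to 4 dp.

k = lx + ly = 0.18 + 0.18 = 0.3600
ω₁+ω₂+ω₃+ω₄ = 8.5000  →  vx = (0.04/4)·8.5000 = 0.0850
−ω₁+ω₂+ω₃−ω₄ = 17.5000  →  vy = (0.04/4)·17.5000 = 0.1750
−ω₁+ω₂−ω₃+ω₄ = -8.5000  →  ωz = (0.04/1.4400)·-8.5000 = -0.2361

(0.0850, 0.1750, -0.2361)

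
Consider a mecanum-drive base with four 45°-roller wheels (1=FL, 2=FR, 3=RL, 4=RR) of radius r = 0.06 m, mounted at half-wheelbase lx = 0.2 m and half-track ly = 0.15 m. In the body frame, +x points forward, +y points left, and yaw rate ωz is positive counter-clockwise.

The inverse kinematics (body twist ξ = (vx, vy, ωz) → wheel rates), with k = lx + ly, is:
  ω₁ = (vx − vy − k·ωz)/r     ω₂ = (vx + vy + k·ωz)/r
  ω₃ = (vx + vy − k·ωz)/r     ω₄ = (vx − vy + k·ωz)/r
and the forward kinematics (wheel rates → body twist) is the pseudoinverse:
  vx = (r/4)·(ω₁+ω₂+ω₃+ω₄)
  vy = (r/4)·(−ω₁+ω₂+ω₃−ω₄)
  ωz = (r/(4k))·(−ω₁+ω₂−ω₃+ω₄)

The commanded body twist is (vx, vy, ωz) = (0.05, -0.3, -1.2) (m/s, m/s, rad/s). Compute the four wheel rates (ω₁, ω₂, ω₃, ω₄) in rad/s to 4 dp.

k = lx + ly = 0.2 + 0.15 = 0.3500;  k·ωz = 0.3500·-1.2 = -0.4200
ω₁ (FL) = (vx − vy − k·ωz)/r = 0.7700/0.06 = 12.8333
ω₂ (FR) = (vx + vy + k·ωz)/r = -0.6700/0.06 = -11.1667
ω₃ (RL) = (vx + vy − k·ωz)/r = 0.1700/0.06 = 2.8333
ω₄ (RR) = (vx − vy + k·ωz)/r = -0.0700/0.06 = -1.1667

(12.8333, -11.1667, 2.8333, -1.1667)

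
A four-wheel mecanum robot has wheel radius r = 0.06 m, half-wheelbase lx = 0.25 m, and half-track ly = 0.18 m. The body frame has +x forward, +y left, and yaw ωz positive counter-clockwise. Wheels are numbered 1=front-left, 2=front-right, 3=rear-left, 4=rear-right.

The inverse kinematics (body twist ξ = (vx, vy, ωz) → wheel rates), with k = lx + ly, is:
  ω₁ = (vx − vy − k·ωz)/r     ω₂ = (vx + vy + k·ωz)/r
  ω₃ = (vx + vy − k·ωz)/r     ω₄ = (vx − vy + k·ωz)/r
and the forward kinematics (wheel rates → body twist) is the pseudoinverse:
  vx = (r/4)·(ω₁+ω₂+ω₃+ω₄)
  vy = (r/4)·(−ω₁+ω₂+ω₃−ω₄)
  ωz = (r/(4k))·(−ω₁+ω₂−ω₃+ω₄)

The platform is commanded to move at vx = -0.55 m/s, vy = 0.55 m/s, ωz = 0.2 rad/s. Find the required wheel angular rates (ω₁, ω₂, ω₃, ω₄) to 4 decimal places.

(-19.7667, 1.4333, -1.4333, -16.9000)

k = lx + ly = 0.25 + 0.18 = 0.4300;  k·ωz = 0.4300·0.2 = 0.0860
ω₁ (FL) = (vx − vy − k·ωz)/r = -1.1860/0.06 = -19.7667
ω₂ (FR) = (vx + vy + k·ωz)/r = 0.0860/0.06 = 1.4333
ω₃ (RL) = (vx + vy − k·ωz)/r = -0.0860/0.06 = -1.4333
ω₄ (RR) = (vx − vy + k·ωz)/r = -1.0140/0.06 = -16.9000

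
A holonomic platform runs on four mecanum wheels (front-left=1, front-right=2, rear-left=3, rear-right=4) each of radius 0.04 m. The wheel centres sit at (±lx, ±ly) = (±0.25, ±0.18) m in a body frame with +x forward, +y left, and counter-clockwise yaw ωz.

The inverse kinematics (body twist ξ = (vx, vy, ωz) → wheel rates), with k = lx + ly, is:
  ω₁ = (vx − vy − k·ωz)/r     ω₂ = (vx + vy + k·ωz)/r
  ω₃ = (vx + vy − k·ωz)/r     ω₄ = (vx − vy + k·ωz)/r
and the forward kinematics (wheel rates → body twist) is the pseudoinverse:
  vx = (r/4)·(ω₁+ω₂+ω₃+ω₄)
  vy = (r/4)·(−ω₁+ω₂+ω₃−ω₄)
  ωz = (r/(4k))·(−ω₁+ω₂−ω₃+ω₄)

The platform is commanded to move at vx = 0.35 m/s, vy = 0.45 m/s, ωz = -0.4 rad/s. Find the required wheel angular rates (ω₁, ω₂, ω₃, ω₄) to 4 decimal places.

(1.8000, 15.7000, 24.3000, -6.8000)

k = lx + ly = 0.25 + 0.18 = 0.4300;  k·ωz = 0.4300·-0.4 = -0.1720
ω₁ (FL) = (vx − vy − k·ωz)/r = 0.0720/0.04 = 1.8000
ω₂ (FR) = (vx + vy + k·ωz)/r = 0.6280/0.04 = 15.7000
ω₃ (RL) = (vx + vy − k·ωz)/r = 0.9720/0.04 = 24.3000
ω₄ (RR) = (vx − vy + k·ωz)/r = -0.2720/0.04 = -6.8000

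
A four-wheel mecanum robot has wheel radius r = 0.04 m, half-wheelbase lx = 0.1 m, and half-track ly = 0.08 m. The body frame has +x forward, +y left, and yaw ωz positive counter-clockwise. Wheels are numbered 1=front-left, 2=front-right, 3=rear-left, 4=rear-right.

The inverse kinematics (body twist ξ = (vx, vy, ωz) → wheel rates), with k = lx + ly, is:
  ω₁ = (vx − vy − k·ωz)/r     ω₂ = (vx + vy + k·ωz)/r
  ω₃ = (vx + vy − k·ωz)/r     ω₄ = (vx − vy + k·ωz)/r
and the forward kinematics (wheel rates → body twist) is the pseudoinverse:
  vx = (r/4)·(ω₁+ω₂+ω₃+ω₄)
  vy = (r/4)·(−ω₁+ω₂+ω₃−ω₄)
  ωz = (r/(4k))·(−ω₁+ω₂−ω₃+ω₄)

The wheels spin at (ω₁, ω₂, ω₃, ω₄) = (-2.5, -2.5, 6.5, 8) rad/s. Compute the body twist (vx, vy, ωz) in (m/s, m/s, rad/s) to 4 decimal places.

k = lx + ly = 0.1 + 0.08 = 0.1800
ω₁+ω₂+ω₃+ω₄ = 9.5000  →  vx = (0.04/4)·9.5000 = 0.0950
−ω₁+ω₂+ω₃−ω₄ = -1.5000  →  vy = (0.04/4)·-1.5000 = -0.0150
−ω₁+ω₂−ω₃+ω₄ = 1.5000  →  ωz = (0.04/0.7200)·1.5000 = 0.0833

(0.0950, -0.0150, 0.0833)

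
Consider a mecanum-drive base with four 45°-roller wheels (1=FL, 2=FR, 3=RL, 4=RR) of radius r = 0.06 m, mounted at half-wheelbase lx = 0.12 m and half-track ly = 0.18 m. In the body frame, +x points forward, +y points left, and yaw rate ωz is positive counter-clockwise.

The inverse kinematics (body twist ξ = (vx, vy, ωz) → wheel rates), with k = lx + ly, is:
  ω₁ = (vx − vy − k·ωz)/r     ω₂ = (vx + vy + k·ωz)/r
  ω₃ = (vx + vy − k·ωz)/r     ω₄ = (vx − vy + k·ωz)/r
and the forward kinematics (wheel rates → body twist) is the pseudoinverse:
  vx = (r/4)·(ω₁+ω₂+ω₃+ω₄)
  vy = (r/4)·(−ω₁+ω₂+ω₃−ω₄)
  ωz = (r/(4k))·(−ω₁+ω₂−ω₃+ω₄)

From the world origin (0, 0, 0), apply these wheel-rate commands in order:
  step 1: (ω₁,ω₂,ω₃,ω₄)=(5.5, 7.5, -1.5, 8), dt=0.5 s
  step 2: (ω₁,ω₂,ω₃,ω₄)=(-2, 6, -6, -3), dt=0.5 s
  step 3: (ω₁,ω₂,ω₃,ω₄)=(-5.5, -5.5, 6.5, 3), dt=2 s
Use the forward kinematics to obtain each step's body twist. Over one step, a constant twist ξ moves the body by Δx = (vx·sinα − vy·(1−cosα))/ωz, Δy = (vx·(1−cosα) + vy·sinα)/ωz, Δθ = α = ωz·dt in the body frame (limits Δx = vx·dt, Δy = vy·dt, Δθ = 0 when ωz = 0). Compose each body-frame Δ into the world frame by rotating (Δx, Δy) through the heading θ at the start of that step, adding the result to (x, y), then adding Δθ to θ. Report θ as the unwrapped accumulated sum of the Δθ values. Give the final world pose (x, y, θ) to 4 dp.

step 1: ξ=(vx,vy,ωz)=(0.2925, -0.1125, 0.5750), dt=0.5 → body Δ=(0.1523, -0.0346, 0.2875) → world pose (0.1523, -0.0346, 0.2875)
step 2: ξ=(vx,vy,ωz)=(-0.0750, 0.0750, 0.5500), dt=0.5 → body Δ=(-0.0422, 0.0319, 0.2750) → world pose (0.1028, -0.0160, 0.5625)
step 3: ξ=(vx,vy,ωz)=(-0.0225, 0.0525, -0.1750), dt=2.0 → body Δ=(-0.0259, 0.1107, -0.3500) → world pose (0.0219, 0.0638, 0.2125)

(0.0219, 0.0638, 0.2125)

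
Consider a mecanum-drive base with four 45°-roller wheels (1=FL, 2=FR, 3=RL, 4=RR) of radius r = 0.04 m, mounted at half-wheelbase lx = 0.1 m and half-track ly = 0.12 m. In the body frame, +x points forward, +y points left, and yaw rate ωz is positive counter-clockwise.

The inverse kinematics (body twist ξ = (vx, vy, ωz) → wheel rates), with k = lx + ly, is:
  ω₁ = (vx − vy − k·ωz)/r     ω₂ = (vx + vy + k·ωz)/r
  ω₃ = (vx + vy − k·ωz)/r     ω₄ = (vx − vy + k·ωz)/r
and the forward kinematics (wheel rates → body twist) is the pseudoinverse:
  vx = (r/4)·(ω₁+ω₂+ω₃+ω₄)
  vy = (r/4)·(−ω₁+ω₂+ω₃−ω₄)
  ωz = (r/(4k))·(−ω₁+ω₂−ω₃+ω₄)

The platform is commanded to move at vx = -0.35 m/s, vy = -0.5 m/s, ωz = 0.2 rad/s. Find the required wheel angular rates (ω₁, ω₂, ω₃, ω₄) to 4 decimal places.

(2.6500, -20.1500, -22.3500, 4.8500)

k = lx + ly = 0.1 + 0.12 = 0.2200;  k·ωz = 0.2200·0.2 = 0.0440
ω₁ (FL) = (vx − vy − k·ωz)/r = 0.1060/0.04 = 2.6500
ω₂ (FR) = (vx + vy + k·ωz)/r = -0.8060/0.04 = -20.1500
ω₃ (RL) = (vx + vy − k·ωz)/r = -0.8940/0.04 = -22.3500
ω₄ (RR) = (vx − vy + k·ωz)/r = 0.1940/0.04 = 4.8500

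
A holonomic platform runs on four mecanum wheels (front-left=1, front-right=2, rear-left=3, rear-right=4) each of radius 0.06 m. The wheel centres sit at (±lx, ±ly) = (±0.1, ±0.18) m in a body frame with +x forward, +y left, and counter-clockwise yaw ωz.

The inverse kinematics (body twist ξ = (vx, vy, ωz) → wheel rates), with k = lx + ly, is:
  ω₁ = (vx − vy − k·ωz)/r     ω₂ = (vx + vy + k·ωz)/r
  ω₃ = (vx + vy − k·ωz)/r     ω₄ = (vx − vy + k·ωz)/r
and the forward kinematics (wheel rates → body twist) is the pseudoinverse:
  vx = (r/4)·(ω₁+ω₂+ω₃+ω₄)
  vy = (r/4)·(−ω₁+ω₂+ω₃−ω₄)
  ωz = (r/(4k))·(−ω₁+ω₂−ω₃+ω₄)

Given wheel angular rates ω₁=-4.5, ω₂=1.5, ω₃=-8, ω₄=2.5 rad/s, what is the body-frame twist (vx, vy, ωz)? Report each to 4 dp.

k = lx + ly = 0.1 + 0.18 = 0.2800
ω₁+ω₂+ω₃+ω₄ = -8.5000  →  vx = (0.06/4)·-8.5000 = -0.1275
−ω₁+ω₂+ω₃−ω₄ = -4.5000  →  vy = (0.06/4)·-4.5000 = -0.0675
−ω₁+ω₂−ω₃+ω₄ = 16.5000  →  ωz = (0.06/1.1200)·16.5000 = 0.8839

(-0.1275, -0.0675, 0.8839)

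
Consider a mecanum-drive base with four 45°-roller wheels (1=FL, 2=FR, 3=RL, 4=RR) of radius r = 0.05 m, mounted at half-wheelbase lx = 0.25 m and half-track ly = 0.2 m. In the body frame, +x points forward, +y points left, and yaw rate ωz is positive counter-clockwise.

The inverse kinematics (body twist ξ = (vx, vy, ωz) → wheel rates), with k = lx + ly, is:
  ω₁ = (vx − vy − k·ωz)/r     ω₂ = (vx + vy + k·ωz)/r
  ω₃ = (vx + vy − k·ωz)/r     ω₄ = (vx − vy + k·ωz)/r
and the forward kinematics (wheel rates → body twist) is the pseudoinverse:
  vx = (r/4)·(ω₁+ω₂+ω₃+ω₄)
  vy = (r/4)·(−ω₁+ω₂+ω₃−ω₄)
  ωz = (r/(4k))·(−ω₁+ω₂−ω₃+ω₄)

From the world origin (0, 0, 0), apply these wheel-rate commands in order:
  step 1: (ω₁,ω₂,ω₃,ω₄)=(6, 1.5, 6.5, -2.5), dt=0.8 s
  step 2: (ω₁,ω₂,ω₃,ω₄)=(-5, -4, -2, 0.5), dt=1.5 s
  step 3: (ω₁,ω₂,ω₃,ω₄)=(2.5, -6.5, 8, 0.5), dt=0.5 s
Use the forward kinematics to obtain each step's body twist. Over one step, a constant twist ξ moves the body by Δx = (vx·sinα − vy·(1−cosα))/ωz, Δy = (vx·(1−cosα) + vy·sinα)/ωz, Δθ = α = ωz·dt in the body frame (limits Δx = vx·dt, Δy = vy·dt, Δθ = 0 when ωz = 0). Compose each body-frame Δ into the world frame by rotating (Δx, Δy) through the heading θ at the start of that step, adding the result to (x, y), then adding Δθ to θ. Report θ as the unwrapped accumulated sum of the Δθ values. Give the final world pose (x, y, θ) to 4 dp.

step 1: ξ=(vx,vy,ωz)=(0.1438, 0.0562, -0.3750), dt=0.8 → body Δ=(0.1200, 0.0272, -0.3000) → world pose (0.1200, 0.0272, -0.3000)
step 2: ξ=(vx,vy,ωz)=(-0.1313, -0.0188, 0.0972), dt=1.5 → body Δ=(-0.1941, -0.0424, 0.1458) → world pose (-0.0780, 0.0441, -0.1542)
step 3: ξ=(vx,vy,ωz)=(0.0563, -0.0187, -0.4583), dt=0.5 → body Δ=(0.0268, -0.0125, -0.2292) → world pose (-0.0534, 0.0276, -0.3833)

(-0.0534, 0.0276, -0.3833)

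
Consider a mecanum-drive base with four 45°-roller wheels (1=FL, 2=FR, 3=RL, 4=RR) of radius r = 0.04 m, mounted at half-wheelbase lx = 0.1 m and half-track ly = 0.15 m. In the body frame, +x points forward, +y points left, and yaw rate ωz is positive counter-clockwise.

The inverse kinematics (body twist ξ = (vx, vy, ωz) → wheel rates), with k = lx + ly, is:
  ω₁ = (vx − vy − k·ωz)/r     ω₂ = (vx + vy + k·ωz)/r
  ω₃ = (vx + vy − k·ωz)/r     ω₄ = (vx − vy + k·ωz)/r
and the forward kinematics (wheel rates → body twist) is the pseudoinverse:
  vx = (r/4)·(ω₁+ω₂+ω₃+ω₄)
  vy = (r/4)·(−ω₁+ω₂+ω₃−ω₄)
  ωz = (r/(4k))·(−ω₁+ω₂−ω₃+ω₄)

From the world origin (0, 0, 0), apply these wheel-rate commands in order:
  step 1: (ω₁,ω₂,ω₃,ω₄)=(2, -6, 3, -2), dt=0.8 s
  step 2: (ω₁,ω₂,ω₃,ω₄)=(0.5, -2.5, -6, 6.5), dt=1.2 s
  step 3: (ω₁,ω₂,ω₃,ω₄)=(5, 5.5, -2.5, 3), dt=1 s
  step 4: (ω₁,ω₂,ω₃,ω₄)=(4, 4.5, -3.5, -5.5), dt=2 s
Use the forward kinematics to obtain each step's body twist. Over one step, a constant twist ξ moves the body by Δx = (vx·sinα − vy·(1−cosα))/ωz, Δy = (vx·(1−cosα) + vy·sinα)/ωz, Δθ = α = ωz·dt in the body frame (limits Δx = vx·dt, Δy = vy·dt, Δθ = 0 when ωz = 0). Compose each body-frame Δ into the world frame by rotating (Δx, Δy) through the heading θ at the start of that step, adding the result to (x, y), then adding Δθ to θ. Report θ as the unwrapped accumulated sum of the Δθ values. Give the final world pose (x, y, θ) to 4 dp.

(0.0154, -0.1814, 0.1600)

step 1: ξ=(vx,vy,ωz)=(-0.0300, -0.0300, -0.5200), dt=0.8 → body Δ=(-0.0282, -0.0184, -0.4160) → world pose (-0.0282, -0.0184, -0.4160)
step 2: ξ=(vx,vy,ωz)=(-0.0150, -0.1550, 0.3800), dt=1.2 → body Δ=(0.0243, -0.1837, 0.4560) → world pose (-0.0802, -0.1962, 0.0400)
step 3: ξ=(vx,vy,ωz)=(0.1100, -0.0500, 0.2400), dt=1.0 → body Δ=(0.1149, -0.0364, 0.2400) → world pose (0.0361, -0.2280, 0.2800)
step 4: ξ=(vx,vy,ωz)=(-0.0050, 0.0250, -0.0600), dt=2.0 → body Δ=(-0.0070, 0.0505, -0.1200) → world pose (0.0154, -0.1814, 0.1600)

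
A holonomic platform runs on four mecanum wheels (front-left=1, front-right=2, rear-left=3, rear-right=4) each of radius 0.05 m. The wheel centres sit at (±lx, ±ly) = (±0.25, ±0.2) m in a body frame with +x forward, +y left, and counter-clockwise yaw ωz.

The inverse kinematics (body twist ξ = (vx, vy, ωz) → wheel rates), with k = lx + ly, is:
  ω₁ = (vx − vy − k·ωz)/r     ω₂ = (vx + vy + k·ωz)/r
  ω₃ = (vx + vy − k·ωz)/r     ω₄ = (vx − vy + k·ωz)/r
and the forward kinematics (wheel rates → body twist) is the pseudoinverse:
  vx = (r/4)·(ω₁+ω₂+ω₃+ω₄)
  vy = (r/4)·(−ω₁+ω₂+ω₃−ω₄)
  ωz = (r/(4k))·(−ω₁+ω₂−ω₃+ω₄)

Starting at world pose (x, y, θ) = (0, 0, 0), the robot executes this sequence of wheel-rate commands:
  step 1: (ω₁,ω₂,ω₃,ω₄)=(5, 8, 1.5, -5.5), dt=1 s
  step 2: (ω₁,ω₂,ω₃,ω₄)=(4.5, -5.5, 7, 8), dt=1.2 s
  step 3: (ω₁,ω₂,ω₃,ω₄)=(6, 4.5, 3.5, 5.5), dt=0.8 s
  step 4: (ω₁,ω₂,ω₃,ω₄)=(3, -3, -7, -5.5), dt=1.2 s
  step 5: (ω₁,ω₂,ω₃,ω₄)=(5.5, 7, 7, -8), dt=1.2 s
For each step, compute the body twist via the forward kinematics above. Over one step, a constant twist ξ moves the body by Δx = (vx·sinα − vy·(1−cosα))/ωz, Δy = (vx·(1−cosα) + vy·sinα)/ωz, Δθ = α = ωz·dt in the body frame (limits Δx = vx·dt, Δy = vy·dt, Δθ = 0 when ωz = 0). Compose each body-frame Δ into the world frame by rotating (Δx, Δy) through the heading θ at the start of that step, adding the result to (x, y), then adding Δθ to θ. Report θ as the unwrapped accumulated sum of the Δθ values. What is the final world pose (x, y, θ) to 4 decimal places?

(0.5202, -0.1620, -1.0000)

step 1: ξ=(vx,vy,ωz)=(0.1125, 0.1250, -0.1111), dt=1.0 → body Δ=(0.1192, 0.1185, -0.1111) → world pose (0.1192, 0.1185, -0.1111)
step 2: ξ=(vx,vy,ωz)=(0.1750, -0.1375, -0.2500), dt=1.2 → body Δ=(0.1823, -0.1938, -0.3000) → world pose (0.2789, -0.0943, -0.4111)
step 3: ξ=(vx,vy,ωz)=(0.2438, -0.0438, 0.0139), dt=0.8 → body Δ=(0.1952, -0.0339, 0.0111) → world pose (0.4443, -0.2034, -0.4000)
step 4: ξ=(vx,vy,ωz)=(-0.1562, -0.0938, -0.1250), dt=1.2 → body Δ=(-0.1952, -0.0980, -0.1500) → world pose (0.2263, -0.2177, -0.5500)
step 5: ξ=(vx,vy,ωz)=(0.1438, 0.2063, -0.3750), dt=1.2 → body Δ=(0.2215, 0.2011, -0.4500) → world pose (0.5202, -0.1620, -1.0000)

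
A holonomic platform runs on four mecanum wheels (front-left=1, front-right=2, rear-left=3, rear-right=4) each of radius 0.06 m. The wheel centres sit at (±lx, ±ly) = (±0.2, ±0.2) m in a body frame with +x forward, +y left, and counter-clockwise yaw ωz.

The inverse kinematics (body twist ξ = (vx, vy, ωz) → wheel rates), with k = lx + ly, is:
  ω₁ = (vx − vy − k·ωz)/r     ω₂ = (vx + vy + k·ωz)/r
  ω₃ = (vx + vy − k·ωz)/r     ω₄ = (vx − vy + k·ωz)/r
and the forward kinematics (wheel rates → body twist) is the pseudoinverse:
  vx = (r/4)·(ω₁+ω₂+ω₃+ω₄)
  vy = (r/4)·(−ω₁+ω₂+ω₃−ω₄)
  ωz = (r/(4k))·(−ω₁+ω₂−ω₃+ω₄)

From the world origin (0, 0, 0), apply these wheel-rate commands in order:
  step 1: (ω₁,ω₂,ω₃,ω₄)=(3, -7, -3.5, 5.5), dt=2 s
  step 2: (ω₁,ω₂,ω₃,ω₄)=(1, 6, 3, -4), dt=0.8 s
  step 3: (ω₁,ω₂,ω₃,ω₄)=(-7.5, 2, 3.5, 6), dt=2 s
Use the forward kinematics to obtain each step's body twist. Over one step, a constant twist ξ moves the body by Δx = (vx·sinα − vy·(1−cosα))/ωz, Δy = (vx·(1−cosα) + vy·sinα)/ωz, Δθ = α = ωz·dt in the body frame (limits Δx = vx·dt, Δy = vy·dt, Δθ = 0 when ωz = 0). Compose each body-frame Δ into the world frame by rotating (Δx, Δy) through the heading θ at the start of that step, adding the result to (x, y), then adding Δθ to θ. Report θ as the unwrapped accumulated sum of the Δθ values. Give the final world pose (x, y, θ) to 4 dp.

(0.0528, -0.2026, 0.7650)

step 1: ξ=(vx,vy,ωz)=(-0.0300, -0.2850, -0.0375), dt=2.0 → body Δ=(-0.0813, -0.5672, -0.0750) → world pose (-0.0813, -0.5672, -0.0750)
step 2: ξ=(vx,vy,ωz)=(0.0900, 0.1800, -0.0750), dt=0.8 → body Δ=(0.0763, 0.1418, -0.0600) → world pose (0.0054, -0.4316, -0.1350)
step 3: ξ=(vx,vy,ωz)=(0.0600, 0.1050, 0.4500), dt=2.0 → body Δ=(0.0162, 0.2332, 0.9000) → world pose (0.0528, -0.2026, 0.7650)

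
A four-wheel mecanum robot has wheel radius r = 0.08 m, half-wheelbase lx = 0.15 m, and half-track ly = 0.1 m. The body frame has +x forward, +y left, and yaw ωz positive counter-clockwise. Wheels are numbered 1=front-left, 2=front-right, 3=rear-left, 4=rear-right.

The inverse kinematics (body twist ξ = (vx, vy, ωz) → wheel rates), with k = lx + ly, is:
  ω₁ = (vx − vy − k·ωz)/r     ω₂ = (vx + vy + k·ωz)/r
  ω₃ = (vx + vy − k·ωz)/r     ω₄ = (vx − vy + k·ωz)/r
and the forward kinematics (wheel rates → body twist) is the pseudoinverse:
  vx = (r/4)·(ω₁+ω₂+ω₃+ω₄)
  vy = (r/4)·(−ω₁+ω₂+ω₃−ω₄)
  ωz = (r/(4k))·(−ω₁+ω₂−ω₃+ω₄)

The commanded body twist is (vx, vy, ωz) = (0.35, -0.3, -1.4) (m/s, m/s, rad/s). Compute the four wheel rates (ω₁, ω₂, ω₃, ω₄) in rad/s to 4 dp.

(12.5000, -3.7500, 5.0000, 3.7500)

k = lx + ly = 0.15 + 0.1 = 0.2500;  k·ωz = 0.2500·-1.4 = -0.3500
ω₁ (FL) = (vx − vy − k·ωz)/r = 1.0000/0.08 = 12.5000
ω₂ (FR) = (vx + vy + k·ωz)/r = -0.3000/0.08 = -3.7500
ω₃ (RL) = (vx + vy − k·ωz)/r = 0.4000/0.08 = 5.0000
ω₄ (RR) = (vx − vy + k·ωz)/r = 0.3000/0.08 = 3.7500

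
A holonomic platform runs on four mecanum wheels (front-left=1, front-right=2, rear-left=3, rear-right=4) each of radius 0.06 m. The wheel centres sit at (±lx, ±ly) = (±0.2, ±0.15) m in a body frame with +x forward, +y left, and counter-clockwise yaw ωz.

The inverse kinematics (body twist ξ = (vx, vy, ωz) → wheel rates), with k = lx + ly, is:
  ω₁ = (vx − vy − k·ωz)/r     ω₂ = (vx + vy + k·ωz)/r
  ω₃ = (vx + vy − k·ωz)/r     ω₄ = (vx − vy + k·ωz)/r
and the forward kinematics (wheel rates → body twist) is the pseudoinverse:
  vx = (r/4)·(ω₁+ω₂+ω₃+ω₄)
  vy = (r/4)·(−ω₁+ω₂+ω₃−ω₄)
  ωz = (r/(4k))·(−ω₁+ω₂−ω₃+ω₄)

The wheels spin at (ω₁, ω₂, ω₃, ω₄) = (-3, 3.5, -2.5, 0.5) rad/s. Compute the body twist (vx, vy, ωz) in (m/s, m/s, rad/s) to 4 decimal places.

(-0.0225, 0.0525, 0.4071)

k = lx + ly = 0.2 + 0.15 = 0.3500
ω₁+ω₂+ω₃+ω₄ = -1.5000  →  vx = (0.06/4)·-1.5000 = -0.0225
−ω₁+ω₂+ω₃−ω₄ = 3.5000  →  vy = (0.06/4)·3.5000 = 0.0525
−ω₁+ω₂−ω₃+ω₄ = 9.5000  →  ωz = (0.06/1.4000)·9.5000 = 0.4071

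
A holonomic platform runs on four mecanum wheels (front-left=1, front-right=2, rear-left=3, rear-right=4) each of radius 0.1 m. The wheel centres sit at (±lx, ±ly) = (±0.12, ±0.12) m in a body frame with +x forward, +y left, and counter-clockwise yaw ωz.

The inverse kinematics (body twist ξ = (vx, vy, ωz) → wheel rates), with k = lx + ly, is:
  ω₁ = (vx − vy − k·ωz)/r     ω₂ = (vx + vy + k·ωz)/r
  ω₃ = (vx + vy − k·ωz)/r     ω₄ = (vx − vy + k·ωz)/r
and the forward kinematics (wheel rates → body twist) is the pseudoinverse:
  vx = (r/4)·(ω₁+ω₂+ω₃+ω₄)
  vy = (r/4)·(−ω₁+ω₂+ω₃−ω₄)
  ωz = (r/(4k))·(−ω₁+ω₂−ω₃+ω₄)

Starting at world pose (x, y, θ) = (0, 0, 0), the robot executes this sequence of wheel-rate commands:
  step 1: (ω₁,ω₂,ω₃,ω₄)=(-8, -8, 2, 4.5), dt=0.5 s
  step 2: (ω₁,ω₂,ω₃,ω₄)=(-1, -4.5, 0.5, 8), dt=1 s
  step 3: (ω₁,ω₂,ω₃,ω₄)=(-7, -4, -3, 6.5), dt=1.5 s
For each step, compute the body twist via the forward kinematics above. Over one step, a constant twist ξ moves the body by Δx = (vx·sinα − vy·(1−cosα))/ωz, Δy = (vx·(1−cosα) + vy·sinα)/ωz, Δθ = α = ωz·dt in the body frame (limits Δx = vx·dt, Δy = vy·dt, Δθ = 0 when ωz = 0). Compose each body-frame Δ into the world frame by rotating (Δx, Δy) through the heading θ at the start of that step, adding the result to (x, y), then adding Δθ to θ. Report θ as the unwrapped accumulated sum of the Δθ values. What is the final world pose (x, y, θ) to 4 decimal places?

(0.2398, -0.5198, 2.5000)

step 1: ξ=(vx,vy,ωz)=(-0.2375, -0.0625, 0.2604), dt=0.5 → body Δ=(-0.1164, -0.0389, 0.1302) → world pose (-0.1164, -0.0389, 0.1302)
step 2: ξ=(vx,vy,ωz)=(0.0750, -0.2750, 0.4167), dt=1.0 → body Δ=(0.1293, -0.2517, 0.4167) → world pose (0.0445, -0.2717, 0.5469)
step 3: ξ=(vx,vy,ωz)=(-0.1875, -0.1625, 1.3021), dt=1.5 → body Δ=(0.0378, -0.3135, 1.9531) → world pose (0.2398, -0.5198, 2.5000)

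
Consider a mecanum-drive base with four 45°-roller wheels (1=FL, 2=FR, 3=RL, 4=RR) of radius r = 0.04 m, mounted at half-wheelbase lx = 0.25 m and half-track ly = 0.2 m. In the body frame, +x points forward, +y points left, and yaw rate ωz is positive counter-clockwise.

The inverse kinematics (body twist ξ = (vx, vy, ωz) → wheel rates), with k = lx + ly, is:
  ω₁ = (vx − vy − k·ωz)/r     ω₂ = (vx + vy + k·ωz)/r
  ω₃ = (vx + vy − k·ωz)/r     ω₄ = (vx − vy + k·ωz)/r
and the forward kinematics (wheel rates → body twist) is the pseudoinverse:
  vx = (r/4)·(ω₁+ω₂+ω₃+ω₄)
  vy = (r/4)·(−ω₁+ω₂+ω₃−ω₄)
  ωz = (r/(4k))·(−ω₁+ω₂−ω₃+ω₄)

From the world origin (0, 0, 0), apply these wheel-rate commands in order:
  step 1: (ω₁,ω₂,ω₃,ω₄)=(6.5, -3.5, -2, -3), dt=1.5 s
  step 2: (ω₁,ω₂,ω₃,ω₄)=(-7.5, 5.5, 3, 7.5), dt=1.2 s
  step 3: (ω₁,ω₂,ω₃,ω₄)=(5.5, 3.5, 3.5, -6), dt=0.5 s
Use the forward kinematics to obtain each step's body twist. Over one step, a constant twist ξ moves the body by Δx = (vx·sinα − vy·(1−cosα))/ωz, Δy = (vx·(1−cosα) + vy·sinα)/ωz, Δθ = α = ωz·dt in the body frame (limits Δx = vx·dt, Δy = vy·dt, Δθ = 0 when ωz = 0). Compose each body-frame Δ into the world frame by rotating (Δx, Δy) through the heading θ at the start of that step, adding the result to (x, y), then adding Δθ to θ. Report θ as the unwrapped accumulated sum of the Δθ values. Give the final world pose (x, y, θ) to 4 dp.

(0.0909, -0.0012, -0.0278)

step 1: ξ=(vx,vy,ωz)=(-0.0200, -0.0900, -0.2444), dt=1.5 → body Δ=(-0.0538, -0.1266, -0.3667) → world pose (-0.0538, -0.1266, -0.3667)
step 2: ξ=(vx,vy,ωz)=(0.0850, 0.0850, 0.3889), dt=1.2 → body Δ=(0.0750, 0.1217, 0.4667) → world pose (0.0598, -0.0398, 0.1000)
step 3: ξ=(vx,vy,ωz)=(0.0650, 0.0750, -0.2556), dt=0.5 → body Δ=(0.0348, 0.0353, -0.1278) → world pose (0.0909, -0.0012, -0.0278)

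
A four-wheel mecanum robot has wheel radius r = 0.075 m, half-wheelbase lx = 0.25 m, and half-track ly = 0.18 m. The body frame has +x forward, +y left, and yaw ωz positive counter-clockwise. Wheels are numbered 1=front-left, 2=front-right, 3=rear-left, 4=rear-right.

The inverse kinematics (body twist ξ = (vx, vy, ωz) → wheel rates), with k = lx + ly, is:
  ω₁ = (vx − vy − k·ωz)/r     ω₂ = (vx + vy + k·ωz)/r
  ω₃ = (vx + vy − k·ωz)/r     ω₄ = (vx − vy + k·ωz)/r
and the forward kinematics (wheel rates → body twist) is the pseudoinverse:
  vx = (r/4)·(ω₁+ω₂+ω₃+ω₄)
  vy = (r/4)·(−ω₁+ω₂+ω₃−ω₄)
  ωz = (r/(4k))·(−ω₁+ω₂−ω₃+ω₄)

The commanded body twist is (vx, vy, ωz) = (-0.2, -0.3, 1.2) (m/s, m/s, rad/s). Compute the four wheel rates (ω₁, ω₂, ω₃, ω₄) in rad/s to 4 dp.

(-5.5467, 0.2133, -13.5467, 8.2133)

k = lx + ly = 0.25 + 0.18 = 0.4300;  k·ωz = 0.4300·1.2 = 0.5160
ω₁ (FL) = (vx − vy − k·ωz)/r = -0.4160/0.075 = -5.5467
ω₂ (FR) = (vx + vy + k·ωz)/r = 0.0160/0.075 = 0.2133
ω₃ (RL) = (vx + vy − k·ωz)/r = -1.0160/0.075 = -13.5467
ω₄ (RR) = (vx − vy + k·ωz)/r = 0.6160/0.075 = 8.2133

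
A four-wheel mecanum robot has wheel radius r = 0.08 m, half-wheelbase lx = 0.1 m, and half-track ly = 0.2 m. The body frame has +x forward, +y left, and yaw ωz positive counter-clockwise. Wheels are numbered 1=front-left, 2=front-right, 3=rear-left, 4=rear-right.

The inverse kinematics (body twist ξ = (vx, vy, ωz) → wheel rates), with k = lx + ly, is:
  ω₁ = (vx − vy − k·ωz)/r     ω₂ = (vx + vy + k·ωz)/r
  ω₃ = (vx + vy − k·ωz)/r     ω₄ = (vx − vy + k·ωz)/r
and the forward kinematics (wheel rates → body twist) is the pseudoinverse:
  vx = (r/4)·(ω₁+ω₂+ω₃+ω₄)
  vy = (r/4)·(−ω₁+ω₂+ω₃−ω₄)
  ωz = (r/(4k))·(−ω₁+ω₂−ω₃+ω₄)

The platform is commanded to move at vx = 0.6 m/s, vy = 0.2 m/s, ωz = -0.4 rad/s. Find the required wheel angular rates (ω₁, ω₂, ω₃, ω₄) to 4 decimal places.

(6.5000, 8.5000, 11.5000, 3.5000)

k = lx + ly = 0.1 + 0.2 = 0.3000;  k·ωz = 0.3000·-0.4 = -0.1200
ω₁ (FL) = (vx − vy − k·ωz)/r = 0.5200/0.08 = 6.5000
ω₂ (FR) = (vx + vy + k·ωz)/r = 0.6800/0.08 = 8.5000
ω₃ (RL) = (vx + vy − k·ωz)/r = 0.9200/0.08 = 11.5000
ω₄ (RR) = (vx − vy + k·ωz)/r = 0.2800/0.08 = 3.5000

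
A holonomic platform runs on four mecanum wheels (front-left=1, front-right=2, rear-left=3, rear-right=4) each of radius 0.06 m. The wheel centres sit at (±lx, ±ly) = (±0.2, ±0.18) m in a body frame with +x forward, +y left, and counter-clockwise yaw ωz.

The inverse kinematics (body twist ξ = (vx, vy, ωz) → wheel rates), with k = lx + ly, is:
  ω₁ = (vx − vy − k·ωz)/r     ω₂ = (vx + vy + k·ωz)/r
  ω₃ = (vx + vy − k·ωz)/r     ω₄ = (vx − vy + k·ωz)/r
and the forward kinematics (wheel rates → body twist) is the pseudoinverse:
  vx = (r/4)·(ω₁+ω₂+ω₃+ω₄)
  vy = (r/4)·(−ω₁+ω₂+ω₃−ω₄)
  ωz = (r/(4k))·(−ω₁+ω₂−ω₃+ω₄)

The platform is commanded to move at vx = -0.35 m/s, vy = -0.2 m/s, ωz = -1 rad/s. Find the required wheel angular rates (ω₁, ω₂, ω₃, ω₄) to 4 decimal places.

(3.8333, -15.5000, -2.8333, -8.8333)

k = lx + ly = 0.2 + 0.18 = 0.3800;  k·ωz = 0.3800·-1 = -0.3800
ω₁ (FL) = (vx − vy − k·ωz)/r = 0.2300/0.06 = 3.8333
ω₂ (FR) = (vx + vy + k·ωz)/r = -0.9300/0.06 = -15.5000
ω₃ (RL) = (vx + vy − k·ωz)/r = -0.1700/0.06 = -2.8333
ω₄ (RR) = (vx − vy + k·ωz)/r = -0.5300/0.06 = -8.8333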